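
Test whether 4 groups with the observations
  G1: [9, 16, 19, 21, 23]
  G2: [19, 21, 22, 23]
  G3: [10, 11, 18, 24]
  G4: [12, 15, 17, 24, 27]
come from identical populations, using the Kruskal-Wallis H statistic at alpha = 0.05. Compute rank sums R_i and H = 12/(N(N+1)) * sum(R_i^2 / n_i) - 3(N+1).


Step 1: Combine all N = 18 observations and assign midranks.
sorted (value, group, rank): (9,G1,1), (10,G3,2), (11,G3,3), (12,G4,4), (15,G4,5), (16,G1,6), (17,G4,7), (18,G3,8), (19,G1,9.5), (19,G2,9.5), (21,G1,11.5), (21,G2,11.5), (22,G2,13), (23,G1,14.5), (23,G2,14.5), (24,G3,16.5), (24,G4,16.5), (27,G4,18)
Step 2: Sum ranks within each group.
R_1 = 42.5 (n_1 = 5)
R_2 = 48.5 (n_2 = 4)
R_3 = 29.5 (n_3 = 4)
R_4 = 50.5 (n_4 = 5)
Step 3: H = 12/(N(N+1)) * sum(R_i^2/n_i) - 3(N+1)
     = 12/(18*19) * (42.5^2/5 + 48.5^2/4 + 29.5^2/4 + 50.5^2/5) - 3*19
     = 0.035088 * 1676.92 - 57
     = 1.839474.
Step 4: Ties present; correction factor C = 1 - 24/(18^3 - 18) = 0.995872. Corrected H = 1.839474 / 0.995872 = 1.847098.
Step 5: Under H0, H ~ chi^2(3); p-value = 0.604740.
Step 6: alpha = 0.05. fail to reject H0.

H = 1.8471, df = 3, p = 0.604740, fail to reject H0.


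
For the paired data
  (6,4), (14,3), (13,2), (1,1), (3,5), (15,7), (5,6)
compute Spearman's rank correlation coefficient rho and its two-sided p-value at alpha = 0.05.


Step 1: Rank x and y separately (midranks; no ties here).
rank(x): 6->4, 14->6, 13->5, 1->1, 3->2, 15->7, 5->3
rank(y): 4->4, 3->3, 2->2, 1->1, 5->5, 7->7, 6->6
Step 2: d_i = R_x(i) - R_y(i); compute d_i^2.
  (4-4)^2=0, (6-3)^2=9, (5-2)^2=9, (1-1)^2=0, (2-5)^2=9, (7-7)^2=0, (3-6)^2=9
sum(d^2) = 36.
Step 3: rho = 1 - 6*36 / (7*(7^2 - 1)) = 1 - 216/336 = 0.357143.
Step 4: Under H0, t = rho * sqrt((n-2)/(1-rho^2)) = 0.8550 ~ t(5).
Step 5: Two-sided p-value from the t-distribution with 5 df = 0.431611.
Step 6: alpha = 0.05. fail to reject H0.

rho = 0.3571, p = 0.431611, fail to reject H0 at alpha = 0.05.


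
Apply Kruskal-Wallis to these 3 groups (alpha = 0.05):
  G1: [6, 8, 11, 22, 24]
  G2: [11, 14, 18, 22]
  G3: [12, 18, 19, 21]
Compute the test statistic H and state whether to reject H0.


Step 1: Combine all N = 13 observations and assign midranks.
sorted (value, group, rank): (6,G1,1), (8,G1,2), (11,G1,3.5), (11,G2,3.5), (12,G3,5), (14,G2,6), (18,G2,7.5), (18,G3,7.5), (19,G3,9), (21,G3,10), (22,G1,11.5), (22,G2,11.5), (24,G1,13)
Step 2: Sum ranks within each group.
R_1 = 31 (n_1 = 5)
R_2 = 28.5 (n_2 = 4)
R_3 = 31.5 (n_3 = 4)
Step 3: H = 12/(N(N+1)) * sum(R_i^2/n_i) - 3(N+1)
     = 12/(13*14) * (31^2/5 + 28.5^2/4 + 31.5^2/4) - 3*14
     = 0.065934 * 643.325 - 42
     = 0.417033.
Step 4: Ties present; correction factor C = 1 - 18/(13^3 - 13) = 0.991758. Corrected H = 0.417033 / 0.991758 = 0.420499.
Step 5: Under H0, H ~ chi^2(2); p-value = 0.810382.
Step 6: alpha = 0.05. fail to reject H0.

H = 0.4205, df = 2, p = 0.810382, fail to reject H0.


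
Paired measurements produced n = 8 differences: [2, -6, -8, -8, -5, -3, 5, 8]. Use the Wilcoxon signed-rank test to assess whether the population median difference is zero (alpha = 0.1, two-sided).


Step 1: Drop any zero differences (none here) and take |d_i|.
|d| = [2, 6, 8, 8, 5, 3, 5, 8]
Step 2: Midrank |d_i| (ties get averaged ranks).
ranks: |2|->1, |6|->5, |8|->7, |8|->7, |5|->3.5, |3|->2, |5|->3.5, |8|->7
Step 3: Attach original signs; sum ranks with positive sign and with negative sign.
W+ = 1 + 3.5 + 7 = 11.5
W- = 5 + 7 + 7 + 3.5 + 2 = 24.5
(Check: W+ + W- = 36 should equal n(n+1)/2 = 36.)
Step 4: Test statistic W = min(W+, W-) = 11.5.
Step 5: Ties in |d|, so use the tie-corrected normal approximation.
        E[W] = n(n+1)/4 = 8*9/4 = 18.
        Tie groups: |d|=5 (t=2), |d|=8 (t=3); sum(t^3 - t) = 30.
        Var[W] = n(n+1)(2n+1)/24 - sum(t^3-t)/48 = 1224/24 - 30/48 = 50.375.
        z = (W - E[W]) / sqrt(Var[W]) = (11.5 - 18) / 7.0975 = -0.9158.
        Two-sided p = 2*Phi(z) = 0.359766.
Step 6: alpha = 0.1. fail to reject H0.

W+ = 11.5, W- = 24.5, W = min = 11.5, p = 0.359766, fail to reject H0.


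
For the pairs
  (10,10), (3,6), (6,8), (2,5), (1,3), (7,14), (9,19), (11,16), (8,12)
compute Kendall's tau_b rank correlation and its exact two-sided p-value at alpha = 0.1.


Step 1: Enumerate the 36 unordered pairs (i,j) with i<j and classify each by sign(x_j-x_i) * sign(y_j-y_i).
  (1,2):dx=-7,dy=-4->C; (1,3):dx=-4,dy=-2->C; (1,4):dx=-8,dy=-5->C; (1,5):dx=-9,dy=-7->C
  (1,6):dx=-3,dy=+4->D; (1,7):dx=-1,dy=+9->D; (1,8):dx=+1,dy=+6->C; (1,9):dx=-2,dy=+2->D
  (2,3):dx=+3,dy=+2->C; (2,4):dx=-1,dy=-1->C; (2,5):dx=-2,dy=-3->C; (2,6):dx=+4,dy=+8->C
  (2,7):dx=+6,dy=+13->C; (2,8):dx=+8,dy=+10->C; (2,9):dx=+5,dy=+6->C; (3,4):dx=-4,dy=-3->C
  (3,5):dx=-5,dy=-5->C; (3,6):dx=+1,dy=+6->C; (3,7):dx=+3,dy=+11->C; (3,8):dx=+5,dy=+8->C
  (3,9):dx=+2,dy=+4->C; (4,5):dx=-1,dy=-2->C; (4,6):dx=+5,dy=+9->C; (4,7):dx=+7,dy=+14->C
  (4,8):dx=+9,dy=+11->C; (4,9):dx=+6,dy=+7->C; (5,6):dx=+6,dy=+11->C; (5,7):dx=+8,dy=+16->C
  (5,8):dx=+10,dy=+13->C; (5,9):dx=+7,dy=+9->C; (6,7):dx=+2,dy=+5->C; (6,8):dx=+4,dy=+2->C
  (6,9):dx=+1,dy=-2->D; (7,8):dx=+2,dy=-3->D; (7,9):dx=-1,dy=-7->C; (8,9):dx=-3,dy=-4->C
Step 2: C = 31, D = 5, total pairs = 36.
Step 3: tau = (C - D)/(n(n-1)/2) = (31 - 5)/36 = 0.722222.
Step 4: Exact two-sided p-value (enumerate n! = 362880 permutations of y under H0): p = 0.005886.
Step 5: alpha = 0.1. reject H0.

tau_b = 0.7222 (C=31, D=5), p = 0.005886, reject H0.


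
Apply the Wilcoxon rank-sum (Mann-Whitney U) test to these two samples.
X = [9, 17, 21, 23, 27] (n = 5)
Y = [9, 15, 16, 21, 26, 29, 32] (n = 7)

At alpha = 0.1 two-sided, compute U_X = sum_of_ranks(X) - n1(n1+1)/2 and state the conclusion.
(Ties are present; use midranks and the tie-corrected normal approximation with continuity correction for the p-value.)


Step 1: Combine and sort all 12 observations; assign midranks.
sorted (value, group): (9,X), (9,Y), (15,Y), (16,Y), (17,X), (21,X), (21,Y), (23,X), (26,Y), (27,X), (29,Y), (32,Y)
ranks: 9->1.5, 9->1.5, 15->3, 16->4, 17->5, 21->6.5, 21->6.5, 23->8, 26->9, 27->10, 29->11, 32->12
Step 2: Rank sum for X: R1 = 1.5 + 5 + 6.5 + 8 + 10 = 31.
Step 3: U_X = R1 - n1(n1+1)/2 = 31 - 5*6/2 = 31 - 15 = 16.
       U_Y = n1*n2 - U_X = 35 - 16 = 19.
Step 4: Ties are present, so use the tie-corrected normal approximation (with continuity correction) for the p-value.
Step 5: p-value = 0.870542; compare to alpha = 0.1. fail to reject H0.

U_X = 16, p = 0.870542, fail to reject H0 at alpha = 0.1.


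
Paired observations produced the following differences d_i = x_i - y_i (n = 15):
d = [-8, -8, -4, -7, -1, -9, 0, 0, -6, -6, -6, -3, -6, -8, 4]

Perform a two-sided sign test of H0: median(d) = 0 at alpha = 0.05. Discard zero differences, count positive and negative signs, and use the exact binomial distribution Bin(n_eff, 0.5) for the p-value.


Step 1: Discard zero differences. Original n = 15; n_eff = number of nonzero differences = 13.
Nonzero differences (with sign): -8, -8, -4, -7, -1, -9, -6, -6, -6, -3, -6, -8, +4
Step 2: Count signs: positive = 1, negative = 12.
Step 3: Under H0: P(positive) = 0.5, so the number of positives S ~ Bin(13, 0.5).
Step 4: Two-sided exact p-value = sum of Bin(13,0.5) probabilities at or below the observed probability = 0.003418.
Step 5: alpha = 0.05. reject H0.

n_eff = 13, pos = 1, neg = 12, p = 0.003418, reject H0.


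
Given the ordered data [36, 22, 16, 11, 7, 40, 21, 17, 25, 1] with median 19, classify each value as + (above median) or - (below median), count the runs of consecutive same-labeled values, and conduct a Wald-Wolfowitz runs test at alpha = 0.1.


Step 1: Compute median = 19; label A = above, B = below.
Labels in order: AABBBAABAB  (n_A = 5, n_B = 5)
Step 2: Count runs R = 6.
Step 3: Under H0 (random ordering), E[R] = 2*n_A*n_B/(n_A+n_B) + 1 = 2*5*5/10 + 1 = 6.0000.
        Var[R] = 2*n_A*n_B*(2*n_A*n_B - n_A - n_B) / ((n_A+n_B)^2 * (n_A+n_B-1)) = 2000/900 = 2.2222.
        SD[R] = 1.4907.
Step 4: R = E[R], so z = 0 with no continuity correction.
Step 5: Two-sided p-value via normal approximation = 2*(1 - Phi(|z|)) = 1.000000.
Step 6: alpha = 0.1. fail to reject H0.

R = 6, z = 0.0000, p = 1.000000, fail to reject H0.


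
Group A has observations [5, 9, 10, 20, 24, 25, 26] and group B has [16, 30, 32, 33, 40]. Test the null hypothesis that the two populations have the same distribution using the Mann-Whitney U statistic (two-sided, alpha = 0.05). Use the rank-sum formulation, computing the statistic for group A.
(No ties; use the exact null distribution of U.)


Step 1: Combine and sort all 12 observations; assign midranks.
sorted (value, group): (5,X), (9,X), (10,X), (16,Y), (20,X), (24,X), (25,X), (26,X), (30,Y), (32,Y), (33,Y), (40,Y)
ranks: 5->1, 9->2, 10->3, 16->4, 20->5, 24->6, 25->7, 26->8, 30->9, 32->10, 33->11, 40->12
Step 2: Rank sum for X: R1 = 1 + 2 + 3 + 5 + 6 + 7 + 8 = 32.
Step 3: U_X = R1 - n1(n1+1)/2 = 32 - 7*8/2 = 32 - 28 = 4.
       U_Y = n1*n2 - U_X = 35 - 4 = 31.
Step 4: No ties, so the exact null distribution of U (based on enumerating the C(12,7) = 792 equally likely rank assignments) gives the two-sided p-value.
Step 5: p-value = 0.030303; compare to alpha = 0.05. reject H0.

U_X = 4, p = 0.030303, reject H0 at alpha = 0.05.


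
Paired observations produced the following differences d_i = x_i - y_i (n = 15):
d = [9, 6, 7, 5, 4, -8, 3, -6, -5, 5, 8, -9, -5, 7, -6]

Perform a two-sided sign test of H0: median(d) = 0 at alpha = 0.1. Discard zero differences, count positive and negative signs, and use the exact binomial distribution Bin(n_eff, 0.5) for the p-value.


Step 1: Discard zero differences. Original n = 15; n_eff = number of nonzero differences = 15.
Nonzero differences (with sign): +9, +6, +7, +5, +4, -8, +3, -6, -5, +5, +8, -9, -5, +7, -6
Step 2: Count signs: positive = 9, negative = 6.
Step 3: Under H0: P(positive) = 0.5, so the number of positives S ~ Bin(15, 0.5).
Step 4: Two-sided exact p-value = sum of Bin(15,0.5) probabilities at or below the observed probability = 0.607239.
Step 5: alpha = 0.1. fail to reject H0.

n_eff = 15, pos = 9, neg = 6, p = 0.607239, fail to reject H0.


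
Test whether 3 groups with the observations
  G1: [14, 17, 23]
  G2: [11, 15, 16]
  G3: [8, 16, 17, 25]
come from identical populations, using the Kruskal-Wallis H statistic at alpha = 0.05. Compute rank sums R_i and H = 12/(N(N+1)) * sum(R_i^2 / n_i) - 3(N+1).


Step 1: Combine all N = 10 observations and assign midranks.
sorted (value, group, rank): (8,G3,1), (11,G2,2), (14,G1,3), (15,G2,4), (16,G2,5.5), (16,G3,5.5), (17,G1,7.5), (17,G3,7.5), (23,G1,9), (25,G3,10)
Step 2: Sum ranks within each group.
R_1 = 19.5 (n_1 = 3)
R_2 = 11.5 (n_2 = 3)
R_3 = 24 (n_3 = 4)
Step 3: H = 12/(N(N+1)) * sum(R_i^2/n_i) - 3(N+1)
     = 12/(10*11) * (19.5^2/3 + 11.5^2/3 + 24^2/4) - 3*11
     = 0.109091 * 314.833 - 33
     = 1.345455.
Step 4: Ties present; correction factor C = 1 - 12/(10^3 - 10) = 0.987879. Corrected H = 1.345455 / 0.987879 = 1.361963.
Step 5: Under H0, H ~ chi^2(2); p-value = 0.506120.
Step 6: alpha = 0.05. fail to reject H0.

H = 1.3620, df = 2, p = 0.506120, fail to reject H0.


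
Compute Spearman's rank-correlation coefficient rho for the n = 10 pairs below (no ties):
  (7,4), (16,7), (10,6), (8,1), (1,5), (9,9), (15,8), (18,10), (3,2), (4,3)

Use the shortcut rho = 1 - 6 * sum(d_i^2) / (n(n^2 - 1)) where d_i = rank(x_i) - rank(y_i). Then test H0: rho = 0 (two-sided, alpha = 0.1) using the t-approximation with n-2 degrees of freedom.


Step 1: Rank x and y separately (midranks; no ties here).
rank(x): 7->4, 16->9, 10->7, 8->5, 1->1, 9->6, 15->8, 18->10, 3->2, 4->3
rank(y): 4->4, 7->7, 6->6, 1->1, 5->5, 9->9, 8->8, 10->10, 2->2, 3->3
Step 2: d_i = R_x(i) - R_y(i); compute d_i^2.
  (4-4)^2=0, (9-7)^2=4, (7-6)^2=1, (5-1)^2=16, (1-5)^2=16, (6-9)^2=9, (8-8)^2=0, (10-10)^2=0, (2-2)^2=0, (3-3)^2=0
sum(d^2) = 46.
Step 3: rho = 1 - 6*46 / (10*(10^2 - 1)) = 1 - 276/990 = 0.721212.
Step 4: Under H0, t = rho * sqrt((n-2)/(1-rho^2)) = 2.9448 ~ t(8).
Step 5: Two-sided p-value from the t-distribution with 8 df = 0.018573.
Step 6: alpha = 0.1. reject H0.

rho = 0.7212, p = 0.018573, reject H0 at alpha = 0.1.


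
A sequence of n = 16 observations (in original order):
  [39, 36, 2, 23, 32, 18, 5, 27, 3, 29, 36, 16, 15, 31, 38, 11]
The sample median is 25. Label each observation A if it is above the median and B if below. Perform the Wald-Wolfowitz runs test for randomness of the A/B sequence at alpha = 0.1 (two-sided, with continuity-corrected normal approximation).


Step 1: Compute median = 25; label A = above, B = below.
Labels in order: AABBABBABAABBAAB  (n_A = 8, n_B = 8)
Step 2: Count runs R = 10.
Step 3: Under H0 (random ordering), E[R] = 2*n_A*n_B/(n_A+n_B) + 1 = 2*8*8/16 + 1 = 9.0000.
        Var[R] = 2*n_A*n_B*(2*n_A*n_B - n_A - n_B) / ((n_A+n_B)^2 * (n_A+n_B-1)) = 14336/3840 = 3.7333.
        SD[R] = 1.9322.
Step 4: Continuity-corrected z = (R - 0.5 - E[R]) / SD[R] = (10 - 0.5 - 9.0000) / 1.9322 = 0.2588.
Step 5: Two-sided p-value via normal approximation = 2*(1 - Phi(|z|)) = 0.795809.
Step 6: alpha = 0.1. fail to reject H0.

R = 10, z = 0.2588, p = 0.795809, fail to reject H0.


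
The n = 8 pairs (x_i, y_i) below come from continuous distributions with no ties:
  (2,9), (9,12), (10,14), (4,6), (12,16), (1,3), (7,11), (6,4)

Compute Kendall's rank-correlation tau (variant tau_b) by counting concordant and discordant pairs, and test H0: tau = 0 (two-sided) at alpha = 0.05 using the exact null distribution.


Step 1: Enumerate the 28 unordered pairs (i,j) with i<j and classify each by sign(x_j-x_i) * sign(y_j-y_i).
  (1,2):dx=+7,dy=+3->C; (1,3):dx=+8,dy=+5->C; (1,4):dx=+2,dy=-3->D; (1,5):dx=+10,dy=+7->C
  (1,6):dx=-1,dy=-6->C; (1,7):dx=+5,dy=+2->C; (1,8):dx=+4,dy=-5->D; (2,3):dx=+1,dy=+2->C
  (2,4):dx=-5,dy=-6->C; (2,5):dx=+3,dy=+4->C; (2,6):dx=-8,dy=-9->C; (2,7):dx=-2,dy=-1->C
  (2,8):dx=-3,dy=-8->C; (3,4):dx=-6,dy=-8->C; (3,5):dx=+2,dy=+2->C; (3,6):dx=-9,dy=-11->C
  (3,7):dx=-3,dy=-3->C; (3,8):dx=-4,dy=-10->C; (4,5):dx=+8,dy=+10->C; (4,6):dx=-3,dy=-3->C
  (4,7):dx=+3,dy=+5->C; (4,8):dx=+2,dy=-2->D; (5,6):dx=-11,dy=-13->C; (5,7):dx=-5,dy=-5->C
  (5,8):dx=-6,dy=-12->C; (6,7):dx=+6,dy=+8->C; (6,8):dx=+5,dy=+1->C; (7,8):dx=-1,dy=-7->C
Step 2: C = 25, D = 3, total pairs = 28.
Step 3: tau = (C - D)/(n(n-1)/2) = (25 - 3)/28 = 0.785714.
Step 4: Exact two-sided p-value (enumerate n! = 40320 permutations of y under H0): p = 0.005506.
Step 5: alpha = 0.05. reject H0.

tau_b = 0.7857 (C=25, D=3), p = 0.005506, reject H0.


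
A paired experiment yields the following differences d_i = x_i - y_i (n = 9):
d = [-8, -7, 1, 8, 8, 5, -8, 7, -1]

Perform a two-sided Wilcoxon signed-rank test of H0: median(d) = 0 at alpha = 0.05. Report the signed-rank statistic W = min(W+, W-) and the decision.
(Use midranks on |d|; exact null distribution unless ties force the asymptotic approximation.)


Step 1: Drop any zero differences (none here) and take |d_i|.
|d| = [8, 7, 1, 8, 8, 5, 8, 7, 1]
Step 2: Midrank |d_i| (ties get averaged ranks).
ranks: |8|->7.5, |7|->4.5, |1|->1.5, |8|->7.5, |8|->7.5, |5|->3, |8|->7.5, |7|->4.5, |1|->1.5
Step 3: Attach original signs; sum ranks with positive sign and with negative sign.
W+ = 1.5 + 7.5 + 7.5 + 3 + 4.5 = 24
W- = 7.5 + 4.5 + 7.5 + 1.5 = 21
(Check: W+ + W- = 45 should equal n(n+1)/2 = 45.)
Step 4: Test statistic W = min(W+, W-) = 21.
Step 5: Ties in |d|, so use the tie-corrected normal approximation.
        E[W] = n(n+1)/4 = 9*10/4 = 22.5.
        Tie groups: |d|=1 (t=2), |d|=7 (t=2), |d|=8 (t=4); sum(t^3 - t) = 72.
        Var[W] = n(n+1)(2n+1)/24 - sum(t^3-t)/48 = 1710/24 - 72/48 = 69.75.
        z = (W - E[W]) / sqrt(Var[W]) = (21 - 22.5) / 8.3516 = -0.1796.
        Two-sided p = 2*Phi(z) = 0.857462.
Step 6: alpha = 0.05. fail to reject H0.

W+ = 24, W- = 21, W = min = 21, p = 0.857462, fail to reject H0.


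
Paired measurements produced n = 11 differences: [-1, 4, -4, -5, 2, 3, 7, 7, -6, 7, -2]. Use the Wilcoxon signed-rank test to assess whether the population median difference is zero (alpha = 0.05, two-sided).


Step 1: Drop any zero differences (none here) and take |d_i|.
|d| = [1, 4, 4, 5, 2, 3, 7, 7, 6, 7, 2]
Step 2: Midrank |d_i| (ties get averaged ranks).
ranks: |1|->1, |4|->5.5, |4|->5.5, |5|->7, |2|->2.5, |3|->4, |7|->10, |7|->10, |6|->8, |7|->10, |2|->2.5
Step 3: Attach original signs; sum ranks with positive sign and with negative sign.
W+ = 5.5 + 2.5 + 4 + 10 + 10 + 10 = 42
W- = 1 + 5.5 + 7 + 8 + 2.5 = 24
(Check: W+ + W- = 66 should equal n(n+1)/2 = 66.)
Step 4: Test statistic W = min(W+, W-) = 24.
Step 5: Ties in |d|, so use the tie-corrected normal approximation.
        E[W] = n(n+1)/4 = 11*12/4 = 33.
        Tie groups: |d|=2 (t=2), |d|=4 (t=2), |d|=7 (t=3); sum(t^3 - t) = 36.
        Var[W] = n(n+1)(2n+1)/24 - sum(t^3-t)/48 = 3036/24 - 36/48 = 125.75.
        z = (W - E[W]) / sqrt(Var[W]) = (24 - 33) / 11.2138 = -0.8026.
        Two-sided p = 2*Phi(z) = 0.422217.
Step 6: alpha = 0.05. fail to reject H0.

W+ = 42, W- = 24, W = min = 24, p = 0.422217, fail to reject H0.


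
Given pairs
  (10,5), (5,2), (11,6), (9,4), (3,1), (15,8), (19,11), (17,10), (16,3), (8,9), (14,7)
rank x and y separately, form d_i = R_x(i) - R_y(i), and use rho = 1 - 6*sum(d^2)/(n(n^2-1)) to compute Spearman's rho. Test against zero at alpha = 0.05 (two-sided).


Step 1: Rank x and y separately (midranks; no ties here).
rank(x): 10->5, 5->2, 11->6, 9->4, 3->1, 15->8, 19->11, 17->10, 16->9, 8->3, 14->7
rank(y): 5->5, 2->2, 6->6, 4->4, 1->1, 8->8, 11->11, 10->10, 3->3, 9->9, 7->7
Step 2: d_i = R_x(i) - R_y(i); compute d_i^2.
  (5-5)^2=0, (2-2)^2=0, (6-6)^2=0, (4-4)^2=0, (1-1)^2=0, (8-8)^2=0, (11-11)^2=0, (10-10)^2=0, (9-3)^2=36, (3-9)^2=36, (7-7)^2=0
sum(d^2) = 72.
Step 3: rho = 1 - 6*72 / (11*(11^2 - 1)) = 1 - 432/1320 = 0.672727.
Step 4: Under H0, t = rho * sqrt((n-2)/(1-rho^2)) = 2.7277 ~ t(9).
Step 5: Two-sided p-value from the t-distribution with 9 df = 0.023313.
Step 6: alpha = 0.05. reject H0.

rho = 0.6727, p = 0.023313, reject H0 at alpha = 0.05.


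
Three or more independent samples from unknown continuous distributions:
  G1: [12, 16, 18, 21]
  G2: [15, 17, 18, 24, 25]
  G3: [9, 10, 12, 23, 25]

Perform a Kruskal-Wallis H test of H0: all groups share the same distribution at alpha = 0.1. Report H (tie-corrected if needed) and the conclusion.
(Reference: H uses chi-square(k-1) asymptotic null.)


Step 1: Combine all N = 14 observations and assign midranks.
sorted (value, group, rank): (9,G3,1), (10,G3,2), (12,G1,3.5), (12,G3,3.5), (15,G2,5), (16,G1,6), (17,G2,7), (18,G1,8.5), (18,G2,8.5), (21,G1,10), (23,G3,11), (24,G2,12), (25,G2,13.5), (25,G3,13.5)
Step 2: Sum ranks within each group.
R_1 = 28 (n_1 = 4)
R_2 = 46 (n_2 = 5)
R_3 = 31 (n_3 = 5)
Step 3: H = 12/(N(N+1)) * sum(R_i^2/n_i) - 3(N+1)
     = 12/(14*15) * (28^2/4 + 46^2/5 + 31^2/5) - 3*15
     = 0.057143 * 811.4 - 45
     = 1.365714.
Step 4: Ties present; correction factor C = 1 - 18/(14^3 - 14) = 0.993407. Corrected H = 1.365714 / 0.993407 = 1.374779.
Step 5: Under H0, H ~ chi^2(2); p-value = 0.502887.
Step 6: alpha = 0.1. fail to reject H0.

H = 1.3748, df = 2, p = 0.502887, fail to reject H0.


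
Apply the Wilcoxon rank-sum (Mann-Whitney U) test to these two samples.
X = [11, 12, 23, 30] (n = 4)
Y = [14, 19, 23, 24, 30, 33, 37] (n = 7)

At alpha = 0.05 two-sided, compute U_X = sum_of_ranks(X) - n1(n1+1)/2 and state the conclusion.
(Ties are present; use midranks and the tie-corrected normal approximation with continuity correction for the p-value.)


Step 1: Combine and sort all 11 observations; assign midranks.
sorted (value, group): (11,X), (12,X), (14,Y), (19,Y), (23,X), (23,Y), (24,Y), (30,X), (30,Y), (33,Y), (37,Y)
ranks: 11->1, 12->2, 14->3, 19->4, 23->5.5, 23->5.5, 24->7, 30->8.5, 30->8.5, 33->10, 37->11
Step 2: Rank sum for X: R1 = 1 + 2 + 5.5 + 8.5 = 17.
Step 3: U_X = R1 - n1(n1+1)/2 = 17 - 4*5/2 = 17 - 10 = 7.
       U_Y = n1*n2 - U_X = 28 - 7 = 21.
Step 4: Ties are present, so use the tie-corrected normal approximation (with continuity correction) for the p-value.
Step 5: p-value = 0.217200; compare to alpha = 0.05. fail to reject H0.

U_X = 7, p = 0.217200, fail to reject H0 at alpha = 0.05.


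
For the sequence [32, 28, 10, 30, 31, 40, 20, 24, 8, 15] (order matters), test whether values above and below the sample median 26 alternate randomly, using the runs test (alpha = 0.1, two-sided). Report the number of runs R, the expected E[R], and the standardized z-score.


Step 1: Compute median = 26; label A = above, B = below.
Labels in order: AABAAABBBB  (n_A = 5, n_B = 5)
Step 2: Count runs R = 4.
Step 3: Under H0 (random ordering), E[R] = 2*n_A*n_B/(n_A+n_B) + 1 = 2*5*5/10 + 1 = 6.0000.
        Var[R] = 2*n_A*n_B*(2*n_A*n_B - n_A - n_B) / ((n_A+n_B)^2 * (n_A+n_B-1)) = 2000/900 = 2.2222.
        SD[R] = 1.4907.
Step 4: Continuity-corrected z = (R + 0.5 - E[R]) / SD[R] = (4 + 0.5 - 6.0000) / 1.4907 = -1.0062.
Step 5: Two-sided p-value via normal approximation = 2*(1 - Phi(|z|)) = 0.314305.
Step 6: alpha = 0.1. fail to reject H0.

R = 4, z = -1.0062, p = 0.314305, fail to reject H0.


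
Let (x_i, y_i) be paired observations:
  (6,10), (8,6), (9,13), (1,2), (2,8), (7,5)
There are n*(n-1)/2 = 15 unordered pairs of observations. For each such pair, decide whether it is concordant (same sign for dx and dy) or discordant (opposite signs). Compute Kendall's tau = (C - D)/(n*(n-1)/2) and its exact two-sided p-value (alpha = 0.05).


Step 1: Enumerate the 15 unordered pairs (i,j) with i<j and classify each by sign(x_j-x_i) * sign(y_j-y_i).
  (1,2):dx=+2,dy=-4->D; (1,3):dx=+3,dy=+3->C; (1,4):dx=-5,dy=-8->C; (1,5):dx=-4,dy=-2->C
  (1,6):dx=+1,dy=-5->D; (2,3):dx=+1,dy=+7->C; (2,4):dx=-7,dy=-4->C; (2,5):dx=-6,dy=+2->D
  (2,6):dx=-1,dy=-1->C; (3,4):dx=-8,dy=-11->C; (3,5):dx=-7,dy=-5->C; (3,6):dx=-2,dy=-8->C
  (4,5):dx=+1,dy=+6->C; (4,6):dx=+6,dy=+3->C; (5,6):dx=+5,dy=-3->D
Step 2: C = 11, D = 4, total pairs = 15.
Step 3: tau = (C - D)/(n(n-1)/2) = (11 - 4)/15 = 0.466667.
Step 4: Exact two-sided p-value (enumerate n! = 720 permutations of y under H0): p = 0.272222.
Step 5: alpha = 0.05. fail to reject H0.

tau_b = 0.4667 (C=11, D=4), p = 0.272222, fail to reject H0.


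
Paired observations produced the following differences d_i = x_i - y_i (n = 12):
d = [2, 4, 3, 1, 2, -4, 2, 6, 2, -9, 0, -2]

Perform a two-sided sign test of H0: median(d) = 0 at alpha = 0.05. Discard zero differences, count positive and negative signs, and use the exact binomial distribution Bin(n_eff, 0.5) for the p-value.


Step 1: Discard zero differences. Original n = 12; n_eff = number of nonzero differences = 11.
Nonzero differences (with sign): +2, +4, +3, +1, +2, -4, +2, +6, +2, -9, -2
Step 2: Count signs: positive = 8, negative = 3.
Step 3: Under H0: P(positive) = 0.5, so the number of positives S ~ Bin(11, 0.5).
Step 4: Two-sided exact p-value = sum of Bin(11,0.5) probabilities at or below the observed probability = 0.226562.
Step 5: alpha = 0.05. fail to reject H0.

n_eff = 11, pos = 8, neg = 3, p = 0.226562, fail to reject H0.


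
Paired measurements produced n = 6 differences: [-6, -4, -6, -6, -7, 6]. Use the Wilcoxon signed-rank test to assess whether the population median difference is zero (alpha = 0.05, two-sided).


Step 1: Drop any zero differences (none here) and take |d_i|.
|d| = [6, 4, 6, 6, 7, 6]
Step 2: Midrank |d_i| (ties get averaged ranks).
ranks: |6|->3.5, |4|->1, |6|->3.5, |6|->3.5, |7|->6, |6|->3.5
Step 3: Attach original signs; sum ranks with positive sign and with negative sign.
W+ = 3.5 = 3.5
W- = 3.5 + 1 + 3.5 + 3.5 + 6 = 17.5
(Check: W+ + W- = 21 should equal n(n+1)/2 = 21.)
Step 4: Test statistic W = min(W+, W-) = 3.5.
Step 5: Ties in |d|, so use the tie-corrected normal approximation.
        E[W] = n(n+1)/4 = 6*7/4 = 10.5.
        Tie groups: |d|=6 (t=4); sum(t^3 - t) = 60.
        Var[W] = n(n+1)(2n+1)/24 - sum(t^3-t)/48 = 546/24 - 60/48 = 21.5.
        z = (W - E[W]) / sqrt(Var[W]) = (3.5 - 10.5) / 4.6368 = -1.5097.
        Two-sided p = 2*Phi(z) = 0.131131.
Step 6: alpha = 0.05. fail to reject H0.

W+ = 3.5, W- = 17.5, W = min = 3.5, p = 0.131131, fail to reject H0.


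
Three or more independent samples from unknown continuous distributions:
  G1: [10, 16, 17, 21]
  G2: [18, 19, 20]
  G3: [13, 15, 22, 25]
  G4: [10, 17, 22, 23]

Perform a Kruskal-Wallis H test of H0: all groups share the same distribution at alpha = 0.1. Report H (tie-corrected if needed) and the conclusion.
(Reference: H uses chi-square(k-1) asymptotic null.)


Step 1: Combine all N = 15 observations and assign midranks.
sorted (value, group, rank): (10,G1,1.5), (10,G4,1.5), (13,G3,3), (15,G3,4), (16,G1,5), (17,G1,6.5), (17,G4,6.5), (18,G2,8), (19,G2,9), (20,G2,10), (21,G1,11), (22,G3,12.5), (22,G4,12.5), (23,G4,14), (25,G3,15)
Step 2: Sum ranks within each group.
R_1 = 24 (n_1 = 4)
R_2 = 27 (n_2 = 3)
R_3 = 34.5 (n_3 = 4)
R_4 = 34.5 (n_4 = 4)
Step 3: H = 12/(N(N+1)) * sum(R_i^2/n_i) - 3(N+1)
     = 12/(15*16) * (24^2/4 + 27^2/3 + 34.5^2/4 + 34.5^2/4) - 3*16
     = 0.050000 * 982.125 - 48
     = 1.106250.
Step 4: Ties present; correction factor C = 1 - 18/(15^3 - 15) = 0.994643. Corrected H = 1.106250 / 0.994643 = 1.112208.
Step 5: Under H0, H ~ chi^2(3); p-value = 0.774128.
Step 6: alpha = 0.1. fail to reject H0.

H = 1.1122, df = 3, p = 0.774128, fail to reject H0.


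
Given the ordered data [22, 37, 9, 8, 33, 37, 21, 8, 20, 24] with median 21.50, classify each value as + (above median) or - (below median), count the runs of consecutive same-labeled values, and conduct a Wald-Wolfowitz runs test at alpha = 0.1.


Step 1: Compute median = 21.50; label A = above, B = below.
Labels in order: AABBAABBBA  (n_A = 5, n_B = 5)
Step 2: Count runs R = 5.
Step 3: Under H0 (random ordering), E[R] = 2*n_A*n_B/(n_A+n_B) + 1 = 2*5*5/10 + 1 = 6.0000.
        Var[R] = 2*n_A*n_B*(2*n_A*n_B - n_A - n_B) / ((n_A+n_B)^2 * (n_A+n_B-1)) = 2000/900 = 2.2222.
        SD[R] = 1.4907.
Step 4: Continuity-corrected z = (R + 0.5 - E[R]) / SD[R] = (5 + 0.5 - 6.0000) / 1.4907 = -0.3354.
Step 5: Two-sided p-value via normal approximation = 2*(1 - Phi(|z|)) = 0.737316.
Step 6: alpha = 0.1. fail to reject H0.

R = 5, z = -0.3354, p = 0.737316, fail to reject H0.


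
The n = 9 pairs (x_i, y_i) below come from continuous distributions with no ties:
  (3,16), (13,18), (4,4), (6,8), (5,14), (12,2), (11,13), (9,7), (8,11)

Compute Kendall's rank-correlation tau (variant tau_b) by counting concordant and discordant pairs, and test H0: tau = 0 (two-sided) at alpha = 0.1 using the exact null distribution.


Step 1: Enumerate the 36 unordered pairs (i,j) with i<j and classify each by sign(x_j-x_i) * sign(y_j-y_i).
  (1,2):dx=+10,dy=+2->C; (1,3):dx=+1,dy=-12->D; (1,4):dx=+3,dy=-8->D; (1,5):dx=+2,dy=-2->D
  (1,6):dx=+9,dy=-14->D; (1,7):dx=+8,dy=-3->D; (1,8):dx=+6,dy=-9->D; (1,9):dx=+5,dy=-5->D
  (2,3):dx=-9,dy=-14->C; (2,4):dx=-7,dy=-10->C; (2,5):dx=-8,dy=-4->C; (2,6):dx=-1,dy=-16->C
  (2,7):dx=-2,dy=-5->C; (2,8):dx=-4,dy=-11->C; (2,9):dx=-5,dy=-7->C; (3,4):dx=+2,dy=+4->C
  (3,5):dx=+1,dy=+10->C; (3,6):dx=+8,dy=-2->D; (3,7):dx=+7,dy=+9->C; (3,8):dx=+5,dy=+3->C
  (3,9):dx=+4,dy=+7->C; (4,5):dx=-1,dy=+6->D; (4,6):dx=+6,dy=-6->D; (4,7):dx=+5,dy=+5->C
  (4,8):dx=+3,dy=-1->D; (4,9):dx=+2,dy=+3->C; (5,6):dx=+7,dy=-12->D; (5,7):dx=+6,dy=-1->D
  (5,8):dx=+4,dy=-7->D; (5,9):dx=+3,dy=-3->D; (6,7):dx=-1,dy=+11->D; (6,8):dx=-3,dy=+5->D
  (6,9):dx=-4,dy=+9->D; (7,8):dx=-2,dy=-6->C; (7,9):dx=-3,dy=-2->C; (8,9):dx=-1,dy=+4->D
Step 2: C = 17, D = 19, total pairs = 36.
Step 3: tau = (C - D)/(n(n-1)/2) = (17 - 19)/36 = -0.055556.
Step 4: Exact two-sided p-value (enumerate n! = 362880 permutations of y under H0): p = 0.919455.
Step 5: alpha = 0.1. fail to reject H0.

tau_b = -0.0556 (C=17, D=19), p = 0.919455, fail to reject H0.


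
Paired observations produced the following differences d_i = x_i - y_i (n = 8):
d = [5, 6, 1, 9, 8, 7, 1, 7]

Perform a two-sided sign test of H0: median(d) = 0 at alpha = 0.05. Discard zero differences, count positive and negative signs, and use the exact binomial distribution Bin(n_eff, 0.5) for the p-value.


Step 1: Discard zero differences. Original n = 8; n_eff = number of nonzero differences = 8.
Nonzero differences (with sign): +5, +6, +1, +9, +8, +7, +1, +7
Step 2: Count signs: positive = 8, negative = 0.
Step 3: Under H0: P(positive) = 0.5, so the number of positives S ~ Bin(8, 0.5).
Step 4: Two-sided exact p-value = sum of Bin(8,0.5) probabilities at or below the observed probability = 0.007812.
Step 5: alpha = 0.05. reject H0.

n_eff = 8, pos = 8, neg = 0, p = 0.007812, reject H0.


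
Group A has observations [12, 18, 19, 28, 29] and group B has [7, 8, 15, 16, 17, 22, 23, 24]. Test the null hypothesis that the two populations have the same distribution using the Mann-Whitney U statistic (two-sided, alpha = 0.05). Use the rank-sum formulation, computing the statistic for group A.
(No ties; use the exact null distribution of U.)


Step 1: Combine and sort all 13 observations; assign midranks.
sorted (value, group): (7,Y), (8,Y), (12,X), (15,Y), (16,Y), (17,Y), (18,X), (19,X), (22,Y), (23,Y), (24,Y), (28,X), (29,X)
ranks: 7->1, 8->2, 12->3, 15->4, 16->5, 17->6, 18->7, 19->8, 22->9, 23->10, 24->11, 28->12, 29->13
Step 2: Rank sum for X: R1 = 3 + 7 + 8 + 12 + 13 = 43.
Step 3: U_X = R1 - n1(n1+1)/2 = 43 - 5*6/2 = 43 - 15 = 28.
       U_Y = n1*n2 - U_X = 40 - 28 = 12.
Step 4: No ties, so the exact null distribution of U (based on enumerating the C(13,5) = 1287 equally likely rank assignments) gives the two-sided p-value.
Step 5: p-value = 0.284382; compare to alpha = 0.05. fail to reject H0.

U_X = 28, p = 0.284382, fail to reject H0 at alpha = 0.05.


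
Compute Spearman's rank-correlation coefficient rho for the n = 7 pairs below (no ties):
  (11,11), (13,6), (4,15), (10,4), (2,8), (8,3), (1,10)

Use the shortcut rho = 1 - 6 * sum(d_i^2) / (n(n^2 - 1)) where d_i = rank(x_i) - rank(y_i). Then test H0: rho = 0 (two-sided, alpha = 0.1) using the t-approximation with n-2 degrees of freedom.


Step 1: Rank x and y separately (midranks; no ties here).
rank(x): 11->6, 13->7, 4->3, 10->5, 2->2, 8->4, 1->1
rank(y): 11->6, 6->3, 15->7, 4->2, 8->4, 3->1, 10->5
Step 2: d_i = R_x(i) - R_y(i); compute d_i^2.
  (6-6)^2=0, (7-3)^2=16, (3-7)^2=16, (5-2)^2=9, (2-4)^2=4, (4-1)^2=9, (1-5)^2=16
sum(d^2) = 70.
Step 3: rho = 1 - 6*70 / (7*(7^2 - 1)) = 1 - 420/336 = -0.250000.
Step 4: Under H0, t = rho * sqrt((n-2)/(1-rho^2)) = -0.5774 ~ t(5).
Step 5: Two-sided p-value from the t-distribution with 5 df = 0.588724.
Step 6: alpha = 0.1. fail to reject H0.

rho = -0.2500, p = 0.588724, fail to reject H0 at alpha = 0.1.


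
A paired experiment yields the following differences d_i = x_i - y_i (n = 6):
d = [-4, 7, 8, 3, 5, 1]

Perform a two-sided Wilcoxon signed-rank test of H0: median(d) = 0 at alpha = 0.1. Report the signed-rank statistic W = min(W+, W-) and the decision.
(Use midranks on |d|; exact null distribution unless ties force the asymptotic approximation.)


Step 1: Drop any zero differences (none here) and take |d_i|.
|d| = [4, 7, 8, 3, 5, 1]
Step 2: Midrank |d_i| (ties get averaged ranks).
ranks: |4|->3, |7|->5, |8|->6, |3|->2, |5|->4, |1|->1
Step 3: Attach original signs; sum ranks with positive sign and with negative sign.
W+ = 5 + 6 + 2 + 4 + 1 = 18
W- = 3 = 3
(Check: W+ + W- = 21 should equal n(n+1)/2 = 21.)
Step 4: Test statistic W = min(W+, W-) = 3.
Step 5: No ties, so the exact null distribution over the 2^6 = 64 sign assignments gives the two-sided p-value = 0.156250.
Step 6: alpha = 0.1. fail to reject H0.

W+ = 18, W- = 3, W = min = 3, p = 0.156250, fail to reject H0.


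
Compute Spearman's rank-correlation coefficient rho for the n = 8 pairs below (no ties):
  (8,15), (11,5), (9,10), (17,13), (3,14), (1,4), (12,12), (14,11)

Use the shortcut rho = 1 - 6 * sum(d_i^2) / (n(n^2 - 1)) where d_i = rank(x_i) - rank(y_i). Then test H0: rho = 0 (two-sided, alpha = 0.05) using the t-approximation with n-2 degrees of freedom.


Step 1: Rank x and y separately (midranks; no ties here).
rank(x): 8->3, 11->5, 9->4, 17->8, 3->2, 1->1, 12->6, 14->7
rank(y): 15->8, 5->2, 10->3, 13->6, 14->7, 4->1, 12->5, 11->4
Step 2: d_i = R_x(i) - R_y(i); compute d_i^2.
  (3-8)^2=25, (5-2)^2=9, (4-3)^2=1, (8-6)^2=4, (2-7)^2=25, (1-1)^2=0, (6-5)^2=1, (7-4)^2=9
sum(d^2) = 74.
Step 3: rho = 1 - 6*74 / (8*(8^2 - 1)) = 1 - 444/504 = 0.119048.
Step 4: Under H0, t = rho * sqrt((n-2)/(1-rho^2)) = 0.2937 ~ t(6).
Step 5: Two-sided p-value from the t-distribution with 6 df = 0.778886.
Step 6: alpha = 0.05. fail to reject H0.

rho = 0.1190, p = 0.778886, fail to reject H0 at alpha = 0.05.


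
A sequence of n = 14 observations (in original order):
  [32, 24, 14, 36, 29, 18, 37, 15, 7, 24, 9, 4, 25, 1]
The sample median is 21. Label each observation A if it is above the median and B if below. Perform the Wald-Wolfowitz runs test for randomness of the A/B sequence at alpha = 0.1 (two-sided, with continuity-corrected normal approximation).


Step 1: Compute median = 21; label A = above, B = below.
Labels in order: AABAABABBABBAB  (n_A = 7, n_B = 7)
Step 2: Count runs R = 10.
Step 3: Under H0 (random ordering), E[R] = 2*n_A*n_B/(n_A+n_B) + 1 = 2*7*7/14 + 1 = 8.0000.
        Var[R] = 2*n_A*n_B*(2*n_A*n_B - n_A - n_B) / ((n_A+n_B)^2 * (n_A+n_B-1)) = 8232/2548 = 3.2308.
        SD[R] = 1.7974.
Step 4: Continuity-corrected z = (R - 0.5 - E[R]) / SD[R] = (10 - 0.5 - 8.0000) / 1.7974 = 0.8345.
Step 5: Two-sided p-value via normal approximation = 2*(1 - Phi(|z|)) = 0.403986.
Step 6: alpha = 0.1. fail to reject H0.

R = 10, z = 0.8345, p = 0.403986, fail to reject H0.


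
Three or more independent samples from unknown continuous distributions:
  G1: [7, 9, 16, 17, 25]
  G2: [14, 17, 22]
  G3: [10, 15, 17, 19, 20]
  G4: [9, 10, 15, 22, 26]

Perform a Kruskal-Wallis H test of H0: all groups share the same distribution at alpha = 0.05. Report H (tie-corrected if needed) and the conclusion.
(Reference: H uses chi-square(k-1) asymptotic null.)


Step 1: Combine all N = 18 observations and assign midranks.
sorted (value, group, rank): (7,G1,1), (9,G1,2.5), (9,G4,2.5), (10,G3,4.5), (10,G4,4.5), (14,G2,6), (15,G3,7.5), (15,G4,7.5), (16,G1,9), (17,G1,11), (17,G2,11), (17,G3,11), (19,G3,13), (20,G3,14), (22,G2,15.5), (22,G4,15.5), (25,G1,17), (26,G4,18)
Step 2: Sum ranks within each group.
R_1 = 40.5 (n_1 = 5)
R_2 = 32.5 (n_2 = 3)
R_3 = 50 (n_3 = 5)
R_4 = 48 (n_4 = 5)
Step 3: H = 12/(N(N+1)) * sum(R_i^2/n_i) - 3(N+1)
     = 12/(18*19) * (40.5^2/5 + 32.5^2/3 + 50^2/5 + 48^2/5) - 3*19
     = 0.035088 * 1640.93 - 57
     = 0.576608.
Step 4: Ties present; correction factor C = 1 - 48/(18^3 - 18) = 0.991744. Corrected H = 0.576608 / 0.991744 = 0.581408.
Step 5: Under H0, H ~ chi^2(3); p-value = 0.900675.
Step 6: alpha = 0.05. fail to reject H0.

H = 0.5814, df = 3, p = 0.900675, fail to reject H0.


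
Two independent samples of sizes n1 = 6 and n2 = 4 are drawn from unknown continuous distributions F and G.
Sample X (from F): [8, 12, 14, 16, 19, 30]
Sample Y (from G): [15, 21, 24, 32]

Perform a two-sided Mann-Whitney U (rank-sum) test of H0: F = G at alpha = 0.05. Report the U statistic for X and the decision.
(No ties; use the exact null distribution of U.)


Step 1: Combine and sort all 10 observations; assign midranks.
sorted (value, group): (8,X), (12,X), (14,X), (15,Y), (16,X), (19,X), (21,Y), (24,Y), (30,X), (32,Y)
ranks: 8->1, 12->2, 14->3, 15->4, 16->5, 19->6, 21->7, 24->8, 30->9, 32->10
Step 2: Rank sum for X: R1 = 1 + 2 + 3 + 5 + 6 + 9 = 26.
Step 3: U_X = R1 - n1(n1+1)/2 = 26 - 6*7/2 = 26 - 21 = 5.
       U_Y = n1*n2 - U_X = 24 - 5 = 19.
Step 4: No ties, so the exact null distribution of U (based on enumerating the C(10,6) = 210 equally likely rank assignments) gives the two-sided p-value.
Step 5: p-value = 0.171429; compare to alpha = 0.05. fail to reject H0.

U_X = 5, p = 0.171429, fail to reject H0 at alpha = 0.05.


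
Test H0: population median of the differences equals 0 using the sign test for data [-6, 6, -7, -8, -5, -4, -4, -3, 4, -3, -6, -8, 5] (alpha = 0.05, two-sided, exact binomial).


Step 1: Discard zero differences. Original n = 13; n_eff = number of nonzero differences = 13.
Nonzero differences (with sign): -6, +6, -7, -8, -5, -4, -4, -3, +4, -3, -6, -8, +5
Step 2: Count signs: positive = 3, negative = 10.
Step 3: Under H0: P(positive) = 0.5, so the number of positives S ~ Bin(13, 0.5).
Step 4: Two-sided exact p-value = sum of Bin(13,0.5) probabilities at or below the observed probability = 0.092285.
Step 5: alpha = 0.05. fail to reject H0.

n_eff = 13, pos = 3, neg = 10, p = 0.092285, fail to reject H0.


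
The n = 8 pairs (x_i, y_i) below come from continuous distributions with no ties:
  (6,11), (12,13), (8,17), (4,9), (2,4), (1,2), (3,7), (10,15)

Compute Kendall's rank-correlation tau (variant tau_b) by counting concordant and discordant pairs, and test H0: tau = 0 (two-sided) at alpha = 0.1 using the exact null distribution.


Step 1: Enumerate the 28 unordered pairs (i,j) with i<j and classify each by sign(x_j-x_i) * sign(y_j-y_i).
  (1,2):dx=+6,dy=+2->C; (1,3):dx=+2,dy=+6->C; (1,4):dx=-2,dy=-2->C; (1,5):dx=-4,dy=-7->C
  (1,6):dx=-5,dy=-9->C; (1,7):dx=-3,dy=-4->C; (1,8):dx=+4,dy=+4->C; (2,3):dx=-4,dy=+4->D
  (2,4):dx=-8,dy=-4->C; (2,5):dx=-10,dy=-9->C; (2,6):dx=-11,dy=-11->C; (2,7):dx=-9,dy=-6->C
  (2,8):dx=-2,dy=+2->D; (3,4):dx=-4,dy=-8->C; (3,5):dx=-6,dy=-13->C; (3,6):dx=-7,dy=-15->C
  (3,7):dx=-5,dy=-10->C; (3,8):dx=+2,dy=-2->D; (4,5):dx=-2,dy=-5->C; (4,6):dx=-3,dy=-7->C
  (4,7):dx=-1,dy=-2->C; (4,8):dx=+6,dy=+6->C; (5,6):dx=-1,dy=-2->C; (5,7):dx=+1,dy=+3->C
  (5,8):dx=+8,dy=+11->C; (6,7):dx=+2,dy=+5->C; (6,8):dx=+9,dy=+13->C; (7,8):dx=+7,dy=+8->C
Step 2: C = 25, D = 3, total pairs = 28.
Step 3: tau = (C - D)/(n(n-1)/2) = (25 - 3)/28 = 0.785714.
Step 4: Exact two-sided p-value (enumerate n! = 40320 permutations of y under H0): p = 0.005506.
Step 5: alpha = 0.1. reject H0.

tau_b = 0.7857 (C=25, D=3), p = 0.005506, reject H0.


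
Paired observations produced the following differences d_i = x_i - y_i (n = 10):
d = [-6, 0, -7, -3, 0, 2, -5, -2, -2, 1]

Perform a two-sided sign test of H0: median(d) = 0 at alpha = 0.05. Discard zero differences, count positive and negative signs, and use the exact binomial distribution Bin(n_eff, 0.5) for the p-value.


Step 1: Discard zero differences. Original n = 10; n_eff = number of nonzero differences = 8.
Nonzero differences (with sign): -6, -7, -3, +2, -5, -2, -2, +1
Step 2: Count signs: positive = 2, negative = 6.
Step 3: Under H0: P(positive) = 0.5, so the number of positives S ~ Bin(8, 0.5).
Step 4: Two-sided exact p-value = sum of Bin(8,0.5) probabilities at or below the observed probability = 0.289062.
Step 5: alpha = 0.05. fail to reject H0.

n_eff = 8, pos = 2, neg = 6, p = 0.289062, fail to reject H0.


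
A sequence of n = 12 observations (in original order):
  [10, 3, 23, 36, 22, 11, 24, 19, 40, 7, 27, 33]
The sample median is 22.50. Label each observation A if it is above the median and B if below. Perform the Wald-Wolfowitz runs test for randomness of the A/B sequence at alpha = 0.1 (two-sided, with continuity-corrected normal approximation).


Step 1: Compute median = 22.50; label A = above, B = below.
Labels in order: BBAABBABABAA  (n_A = 6, n_B = 6)
Step 2: Count runs R = 8.
Step 3: Under H0 (random ordering), E[R] = 2*n_A*n_B/(n_A+n_B) + 1 = 2*6*6/12 + 1 = 7.0000.
        Var[R] = 2*n_A*n_B*(2*n_A*n_B - n_A - n_B) / ((n_A+n_B)^2 * (n_A+n_B-1)) = 4320/1584 = 2.7273.
        SD[R] = 1.6514.
Step 4: Continuity-corrected z = (R - 0.5 - E[R]) / SD[R] = (8 - 0.5 - 7.0000) / 1.6514 = 0.3028.
Step 5: Two-sided p-value via normal approximation = 2*(1 - Phi(|z|)) = 0.762069.
Step 6: alpha = 0.1. fail to reject H0.

R = 8, z = 0.3028, p = 0.762069, fail to reject H0.


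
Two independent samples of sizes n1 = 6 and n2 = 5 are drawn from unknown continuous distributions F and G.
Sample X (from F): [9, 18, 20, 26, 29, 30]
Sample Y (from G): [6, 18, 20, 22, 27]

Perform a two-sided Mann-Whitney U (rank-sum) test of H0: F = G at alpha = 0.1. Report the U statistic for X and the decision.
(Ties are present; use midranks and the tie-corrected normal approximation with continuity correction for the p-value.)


Step 1: Combine and sort all 11 observations; assign midranks.
sorted (value, group): (6,Y), (9,X), (18,X), (18,Y), (20,X), (20,Y), (22,Y), (26,X), (27,Y), (29,X), (30,X)
ranks: 6->1, 9->2, 18->3.5, 18->3.5, 20->5.5, 20->5.5, 22->7, 26->8, 27->9, 29->10, 30->11
Step 2: Rank sum for X: R1 = 2 + 3.5 + 5.5 + 8 + 10 + 11 = 40.
Step 3: U_X = R1 - n1(n1+1)/2 = 40 - 6*7/2 = 40 - 21 = 19.
       U_Y = n1*n2 - U_X = 30 - 19 = 11.
Step 4: Ties are present, so use the tie-corrected normal approximation (with continuity correction) for the p-value.
Step 5: p-value = 0.520916; compare to alpha = 0.1. fail to reject H0.

U_X = 19, p = 0.520916, fail to reject H0 at alpha = 0.1.
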